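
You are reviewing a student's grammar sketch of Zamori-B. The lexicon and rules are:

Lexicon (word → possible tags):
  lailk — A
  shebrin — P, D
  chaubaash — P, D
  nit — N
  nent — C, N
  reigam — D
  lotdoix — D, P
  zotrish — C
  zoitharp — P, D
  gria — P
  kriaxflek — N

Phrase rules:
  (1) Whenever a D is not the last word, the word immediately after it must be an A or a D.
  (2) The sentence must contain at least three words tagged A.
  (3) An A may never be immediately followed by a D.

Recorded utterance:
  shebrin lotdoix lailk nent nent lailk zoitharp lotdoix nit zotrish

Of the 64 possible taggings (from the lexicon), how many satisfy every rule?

Candidates per position — 1:shebrin {P,D}; 2:lotdoix {D,P}; 3:lailk {A}; 4:nent {C,N}; 5:nent {C,N}; 6:lailk {A}; 7:zoitharp {P,D}; 8:lotdoix {D,P}; 9:nit {N}; 10:zotrish {C}.
There are 64 candidate sequences in total.
Rule 2 cannot be satisfied by any choice of tags from the lexicon.
So there is no consistent tagging.
Count = 0.

0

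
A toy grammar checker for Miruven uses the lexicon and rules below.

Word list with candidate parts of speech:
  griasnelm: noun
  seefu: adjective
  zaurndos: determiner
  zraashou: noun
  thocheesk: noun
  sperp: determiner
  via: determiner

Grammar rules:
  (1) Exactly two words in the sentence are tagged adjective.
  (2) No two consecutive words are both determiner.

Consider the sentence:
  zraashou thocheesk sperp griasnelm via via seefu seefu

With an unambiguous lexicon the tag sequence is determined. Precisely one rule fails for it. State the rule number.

Fixed tagging: noun noun determiner noun determiner determiner adjective adjective.
Checking each rule: R1 ok, R2 fails.
Only rule 2 fails.

2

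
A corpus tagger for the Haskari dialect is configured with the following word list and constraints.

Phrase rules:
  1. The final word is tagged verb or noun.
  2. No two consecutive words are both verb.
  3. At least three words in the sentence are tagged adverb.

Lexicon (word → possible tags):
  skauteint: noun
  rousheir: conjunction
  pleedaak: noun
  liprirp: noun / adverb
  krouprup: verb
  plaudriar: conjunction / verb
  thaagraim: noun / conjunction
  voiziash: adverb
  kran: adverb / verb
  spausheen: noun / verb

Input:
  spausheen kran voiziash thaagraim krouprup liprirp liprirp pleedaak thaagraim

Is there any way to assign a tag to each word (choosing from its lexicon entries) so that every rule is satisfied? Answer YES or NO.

Candidates per position — 1:spausheen {noun,verb}; 2:kran {adverb,verb}; 3:voiziash {adverb}; 4:thaagraim {noun,conjunction}; 5:krouprup {verb}; 6:liprirp {noun,adverb}; 7:liprirp {noun,adverb}; 8:pleedaak {noun}; 9:thaagraim {noun,conjunction}.
One satisfying assignment: noun adverb adverb noun verb adverb noun noun noun.
Rule-by-rule: rule 1 holds; rule 2 holds; rule 3 holds.

YES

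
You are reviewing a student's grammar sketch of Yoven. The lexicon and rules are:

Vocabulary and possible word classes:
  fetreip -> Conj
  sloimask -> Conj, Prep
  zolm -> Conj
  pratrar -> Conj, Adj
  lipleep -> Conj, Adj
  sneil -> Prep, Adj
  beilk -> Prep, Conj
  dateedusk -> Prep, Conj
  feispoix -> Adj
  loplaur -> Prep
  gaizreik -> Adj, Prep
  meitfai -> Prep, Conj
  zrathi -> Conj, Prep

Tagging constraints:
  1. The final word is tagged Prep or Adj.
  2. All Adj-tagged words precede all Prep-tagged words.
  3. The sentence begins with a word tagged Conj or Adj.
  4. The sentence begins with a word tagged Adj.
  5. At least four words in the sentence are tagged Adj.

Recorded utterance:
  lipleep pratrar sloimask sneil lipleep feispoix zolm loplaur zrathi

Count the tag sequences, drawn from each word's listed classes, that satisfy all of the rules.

Candidates per position — 1:lipleep {Conj,Adj}; 2:pratrar {Conj,Adj}; 3:sloimask {Conj,Prep}; 4:sneil {Prep,Adj}; 5:lipleep {Conj,Adj}; 6:feispoix {Adj}; 7:zolm {Conj}; 8:loplaur {Prep}; 9:zrathi {Conj,Prep}.
There are 64 candidate sequences in total.
The sequences that satisfy every rule: Adj Conj Conj Adj Adj Adj Conj Prep Prep; Adj Adj Conj Adj Conj Adj Conj Prep Prep; Adj Adj Conj Adj Adj Adj Conj Prep Prep.
Count = 3.

3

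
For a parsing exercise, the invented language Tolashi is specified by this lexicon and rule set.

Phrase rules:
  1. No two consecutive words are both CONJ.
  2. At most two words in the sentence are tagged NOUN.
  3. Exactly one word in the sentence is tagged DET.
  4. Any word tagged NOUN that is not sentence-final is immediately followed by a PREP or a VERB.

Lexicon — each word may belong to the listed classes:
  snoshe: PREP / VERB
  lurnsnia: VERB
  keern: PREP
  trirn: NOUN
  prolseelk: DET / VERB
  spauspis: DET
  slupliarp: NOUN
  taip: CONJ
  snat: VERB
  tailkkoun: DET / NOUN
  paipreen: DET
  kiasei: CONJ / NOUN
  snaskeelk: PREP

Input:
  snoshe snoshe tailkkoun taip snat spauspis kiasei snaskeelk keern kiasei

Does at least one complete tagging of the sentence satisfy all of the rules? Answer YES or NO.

NO

Candidates per position — 1:snoshe {PREP,VERB}; 2:snoshe {PREP,VERB}; 3:tailkkoun {DET,NOUN}; 4:taip {CONJ}; 5:snat {VERB}; 6:spauspis {DET}; 7:kiasei {CONJ,NOUN}; 8:snaskeelk {PREP}; 9:keern {PREP}; 10:kiasei {CONJ,NOUN}.
Every candidate sequence violates at least one rule; no consistent tagging exists.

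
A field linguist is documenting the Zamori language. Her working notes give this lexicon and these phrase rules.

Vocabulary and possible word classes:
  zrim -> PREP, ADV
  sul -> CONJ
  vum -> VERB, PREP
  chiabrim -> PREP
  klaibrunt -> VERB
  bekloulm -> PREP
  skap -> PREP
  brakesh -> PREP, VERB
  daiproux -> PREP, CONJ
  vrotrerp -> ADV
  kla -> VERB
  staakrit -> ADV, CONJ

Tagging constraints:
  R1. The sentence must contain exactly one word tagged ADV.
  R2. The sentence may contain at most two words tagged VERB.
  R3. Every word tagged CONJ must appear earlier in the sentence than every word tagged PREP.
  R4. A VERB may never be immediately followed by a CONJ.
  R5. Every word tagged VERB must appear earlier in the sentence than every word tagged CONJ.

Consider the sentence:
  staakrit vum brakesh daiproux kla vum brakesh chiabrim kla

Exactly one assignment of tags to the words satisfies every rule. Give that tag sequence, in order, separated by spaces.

ADV PREP PREP PREP VERB PREP PREP PREP VERB

Candidates per position — 1:staakrit {ADV,CONJ}; 2:vum {VERB,PREP}; 3:brakesh {PREP,VERB}; 4:daiproux {PREP,CONJ}; 5:kla {VERB}; 6:vum {VERB,PREP}; 7:brakesh {PREP,VERB}; 8:chiabrim {PREP}; 9:kla {VERB}.
Position 1: tagging it CONJ would leave rule 1 unsatisfiable, so it must be ADV.
Position 2: tagging it VERB would leave rule 2 unsatisfiable, so it must be PREP.
Position 3: tagging it VERB would leave rule 2 unsatisfiable, so it must be PREP.
Position 4: tagging it CONJ would leave rule 3 unsatisfiable, so it must be PREP.
Position 6: tagging it VERB would leave rule 2 unsatisfiable, so it must be PREP.
Position 7: tagging it VERB would leave rule 2 unsatisfiable, so it must be PREP.
The only consistent sequence is: ADV PREP PREP PREP VERB PREP PREP PREP VERB.
Checking: rule 1 ✓; rule 2 ✓; rule 3 ✓; rule 4 ✓; rule 5 ✓.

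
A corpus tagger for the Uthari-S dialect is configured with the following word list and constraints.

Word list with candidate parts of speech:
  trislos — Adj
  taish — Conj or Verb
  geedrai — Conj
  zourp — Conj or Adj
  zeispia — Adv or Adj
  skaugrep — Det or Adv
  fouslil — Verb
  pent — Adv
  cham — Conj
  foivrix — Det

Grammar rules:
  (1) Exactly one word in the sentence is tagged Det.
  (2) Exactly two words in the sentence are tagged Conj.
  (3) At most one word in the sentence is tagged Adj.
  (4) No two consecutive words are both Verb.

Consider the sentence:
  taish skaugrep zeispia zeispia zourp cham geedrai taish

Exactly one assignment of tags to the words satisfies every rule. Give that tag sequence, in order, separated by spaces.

Candidates per position — 1:taish {Conj,Verb}; 2:skaugrep {Det,Adv}; 3:zeispia {Adv,Adj}; 4:zeispia {Adv,Adj}; 5:zourp {Conj,Adj}; 6:cham {Conj}; 7:geedrai {Conj}; 8:taish {Conj,Verb}.
If word 1 were Conj, no tagging could satisfy rule 2; so word 1 is Verb.
If word 2 were Adv, no tagging could satisfy rule 1; so word 2 is Det.
If word 5 were Conj, no tagging could satisfy rule 2; so word 5 is Adj.
If word 8 were Conj, no tagging could satisfy rule 2; so word 8 is Verb.
If word 3 were Adj, no tagging could satisfy rule 3; so word 3 is Adv.
If word 4 were Adj, no tagging could satisfy rule 3; so word 4 is Adv.
The unique satisfying tagging is: Verb Det Adv Adv Adj Conj Conj Verb.
Check: rule 1 ✓; rule 2 ✓; rule 3 ✓; rule 4 ✓.

Verb Det Adv Adv Adj Conj Conj Verb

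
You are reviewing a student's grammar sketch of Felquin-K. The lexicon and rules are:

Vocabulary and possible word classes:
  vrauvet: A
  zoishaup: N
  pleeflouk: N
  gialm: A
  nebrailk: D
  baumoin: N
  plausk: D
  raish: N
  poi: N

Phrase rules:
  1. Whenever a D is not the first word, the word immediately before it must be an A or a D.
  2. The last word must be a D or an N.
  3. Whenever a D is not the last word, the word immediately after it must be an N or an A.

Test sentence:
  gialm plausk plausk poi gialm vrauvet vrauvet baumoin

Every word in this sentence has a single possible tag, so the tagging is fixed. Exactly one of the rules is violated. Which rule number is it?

Fixed tagging: A D D N A A A N.
Checking each rule: R1 pass, R2 pass, R3 fail.
Only rule 3 fails.

3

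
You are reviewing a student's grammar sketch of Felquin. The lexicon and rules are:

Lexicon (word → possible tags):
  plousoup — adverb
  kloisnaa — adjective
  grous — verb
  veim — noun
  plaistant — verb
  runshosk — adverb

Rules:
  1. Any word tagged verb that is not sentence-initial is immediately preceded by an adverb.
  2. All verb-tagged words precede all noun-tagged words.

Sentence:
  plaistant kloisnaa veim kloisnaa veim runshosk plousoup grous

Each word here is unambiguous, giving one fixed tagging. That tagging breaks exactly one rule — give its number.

2

Fixed tagging: verb adjective noun adjective noun adverb adverb verb.
Rule check: R1 ok, R2 fails.
Only rule 2 fails.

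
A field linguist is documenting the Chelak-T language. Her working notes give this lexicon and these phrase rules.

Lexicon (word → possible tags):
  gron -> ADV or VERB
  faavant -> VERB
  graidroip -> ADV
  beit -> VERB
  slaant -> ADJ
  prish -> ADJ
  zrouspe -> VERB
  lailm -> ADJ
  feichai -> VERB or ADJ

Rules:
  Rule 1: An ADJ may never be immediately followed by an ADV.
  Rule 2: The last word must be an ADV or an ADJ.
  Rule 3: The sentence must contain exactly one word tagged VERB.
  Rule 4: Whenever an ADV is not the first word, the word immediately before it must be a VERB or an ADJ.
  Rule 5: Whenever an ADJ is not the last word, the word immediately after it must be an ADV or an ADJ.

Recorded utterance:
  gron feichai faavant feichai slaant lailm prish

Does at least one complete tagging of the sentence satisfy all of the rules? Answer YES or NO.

Candidates per position — 1:gron {ADV,VERB}; 2:feichai {VERB,ADJ}; 3:faavant {VERB}; 4:feichai {VERB,ADJ}; 5:slaant {ADJ}; 6:lailm {ADJ}; 7:prish {ADJ}.
Every candidate sequence violates at least one rule; no consistent tagging exists.

NO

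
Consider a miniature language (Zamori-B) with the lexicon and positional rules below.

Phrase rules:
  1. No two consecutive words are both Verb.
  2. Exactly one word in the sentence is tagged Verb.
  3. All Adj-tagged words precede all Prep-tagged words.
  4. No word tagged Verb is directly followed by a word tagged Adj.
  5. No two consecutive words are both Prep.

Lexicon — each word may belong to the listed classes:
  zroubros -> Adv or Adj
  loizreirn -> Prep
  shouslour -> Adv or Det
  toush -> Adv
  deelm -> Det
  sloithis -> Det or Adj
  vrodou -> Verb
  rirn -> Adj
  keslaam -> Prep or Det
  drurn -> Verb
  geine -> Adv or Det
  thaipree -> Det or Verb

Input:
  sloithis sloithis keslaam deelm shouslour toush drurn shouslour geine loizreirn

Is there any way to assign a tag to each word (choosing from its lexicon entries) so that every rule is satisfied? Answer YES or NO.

Candidates per position — 1:sloithis {Det,Adj}; 2:sloithis {Det,Adj}; 3:keslaam {Prep,Det}; 4:deelm {Det}; 5:shouslour {Adv,Det}; 6:toush {Adv}; 7:drurn {Verb}; 8:shouslour {Adv,Det}; 9:geine {Adv,Det}; 10:loizreirn {Prep}.
One satisfying assignment: Det Adj Prep Det Det Adv Verb Adv Adv Prep.
Verifying each rule — rule 1 satisfied; rule 2 satisfied; rule 3 satisfied; rule 4 satisfied; rule 5 satisfied.

YES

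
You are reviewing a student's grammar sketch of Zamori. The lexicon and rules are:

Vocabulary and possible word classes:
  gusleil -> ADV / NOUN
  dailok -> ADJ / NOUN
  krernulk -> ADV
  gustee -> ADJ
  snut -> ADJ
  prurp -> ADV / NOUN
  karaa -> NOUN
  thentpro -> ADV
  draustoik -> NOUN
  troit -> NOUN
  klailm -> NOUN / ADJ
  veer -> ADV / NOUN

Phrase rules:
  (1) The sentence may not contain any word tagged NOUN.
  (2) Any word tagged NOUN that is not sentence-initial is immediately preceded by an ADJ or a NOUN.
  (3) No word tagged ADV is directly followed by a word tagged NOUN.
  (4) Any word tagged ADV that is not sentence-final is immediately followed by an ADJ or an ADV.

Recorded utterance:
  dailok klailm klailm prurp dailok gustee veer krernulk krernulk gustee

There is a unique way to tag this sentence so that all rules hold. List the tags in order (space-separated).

Candidates per position — 1:dailok {ADJ,NOUN}; 2:klailm {NOUN,ADJ}; 3:klailm {NOUN,ADJ}; 4:prurp {ADV,NOUN}; 5:dailok {ADJ,NOUN}; 6:gustee {ADJ}; 7:veer {ADV,NOUN}; 8:krernulk {ADV}; 9:krernulk {ADV}; 10:gustee {ADJ}.
If word 1 were NOUN, no tagging could satisfy rule 1; so word 1 is ADJ.
If word 2 were NOUN, no tagging could satisfy rule 1; so word 2 is ADJ.
If word 3 were NOUN, no tagging could satisfy rule 1; so word 3 is ADJ.
If word 4 were NOUN, no tagging could satisfy rule 1; so word 4 is ADV.
If word 5 were NOUN, no tagging could satisfy rule 1; so word 5 is ADJ.
If word 7 were NOUN, no tagging could satisfy rule 1; so word 7 is ADV.
The only consistent sequence is: ADJ ADJ ADJ ADV ADJ ADJ ADV ADV ADV ADJ.
Verifying each rule — rule 1 satisfied; rule 2 satisfied; rule 3 satisfied; rule 4 satisfied.

ADJ ADJ ADJ ADV ADJ ADJ ADV ADV ADV ADJ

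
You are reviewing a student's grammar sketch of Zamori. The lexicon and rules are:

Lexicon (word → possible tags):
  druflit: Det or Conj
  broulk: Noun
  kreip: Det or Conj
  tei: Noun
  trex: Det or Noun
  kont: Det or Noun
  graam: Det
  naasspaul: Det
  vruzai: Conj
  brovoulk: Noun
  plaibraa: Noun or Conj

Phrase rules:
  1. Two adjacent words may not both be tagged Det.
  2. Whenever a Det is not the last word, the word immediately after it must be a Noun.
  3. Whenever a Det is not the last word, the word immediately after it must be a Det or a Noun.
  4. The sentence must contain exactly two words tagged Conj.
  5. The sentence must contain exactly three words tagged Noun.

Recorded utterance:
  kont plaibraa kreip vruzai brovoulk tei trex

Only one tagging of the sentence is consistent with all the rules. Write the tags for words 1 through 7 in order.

Candidates per position — 1:kont {Det,Noun}; 2:plaibraa {Noun,Conj}; 3:kreip {Det,Conj}; 4:vruzai {Conj}; 5:brovoulk {Noun}; 6:tei {Noun}; 7:trex {Det,Noun}.
At position 3, choosing Det makes rule 2 impossible to satisfy; hence Conj.
At position 2, choosing Conj makes rule 4 impossible to satisfy; hence Noun.
At position 7, choosing Noun makes rule 5 impossible to satisfy; hence Det.
At position 1, choosing Noun makes rule 5 impossible to satisfy; hence Det.
The only consistent sequence is: Det Noun Conj Conj Noun Noun Det.
Check: rule 1 holds; rule 2 holds; rule 3 holds; rule 4 holds; rule 5 holds.

Det Noun Conj Conj Noun Noun Det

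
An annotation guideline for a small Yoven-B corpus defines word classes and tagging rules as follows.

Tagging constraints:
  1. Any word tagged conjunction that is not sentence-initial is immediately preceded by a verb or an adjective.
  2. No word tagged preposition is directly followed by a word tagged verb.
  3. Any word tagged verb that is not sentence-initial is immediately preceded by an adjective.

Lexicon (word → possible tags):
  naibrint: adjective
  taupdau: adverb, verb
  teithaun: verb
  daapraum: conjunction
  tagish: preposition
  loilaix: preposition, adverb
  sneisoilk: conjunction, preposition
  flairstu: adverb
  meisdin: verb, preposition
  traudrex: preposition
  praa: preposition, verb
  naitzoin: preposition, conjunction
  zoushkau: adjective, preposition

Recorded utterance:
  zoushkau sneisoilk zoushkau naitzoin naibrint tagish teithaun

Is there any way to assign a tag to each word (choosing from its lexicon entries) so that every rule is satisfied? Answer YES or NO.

NO

Candidates per position — 1:zoushkau {adjective,preposition}; 2:sneisoilk {conjunction,preposition}; 3:zoushkau {adjective,preposition}; 4:naitzoin {preposition,conjunction}; 5:naibrint {adjective}; 6:tagish {preposition}; 7:teithaun {verb}.
Rule 2 cannot be satisfied by any choice of tags from the lexicon.
So there is no consistent tagging.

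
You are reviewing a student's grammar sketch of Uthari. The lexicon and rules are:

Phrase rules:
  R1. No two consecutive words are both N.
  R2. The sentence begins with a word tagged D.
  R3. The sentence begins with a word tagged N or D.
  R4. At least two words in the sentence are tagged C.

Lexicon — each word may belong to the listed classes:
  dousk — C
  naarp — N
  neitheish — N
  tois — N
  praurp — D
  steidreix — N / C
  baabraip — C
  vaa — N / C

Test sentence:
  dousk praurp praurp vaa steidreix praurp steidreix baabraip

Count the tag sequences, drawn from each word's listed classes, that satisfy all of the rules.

0

Candidates per position — 1:dousk {C}; 2:praurp {D}; 3:praurp {D}; 4:vaa {N,C}; 5:steidreix {N,C}; 6:praurp {D}; 7:steidreix {N,C}; 8:baabraip {C}.
There are 8 candidate sequences in total.
Rule 2 cannot be satisfied by any choice of tags from the lexicon.
So there is no consistent tagging.
Count = 0.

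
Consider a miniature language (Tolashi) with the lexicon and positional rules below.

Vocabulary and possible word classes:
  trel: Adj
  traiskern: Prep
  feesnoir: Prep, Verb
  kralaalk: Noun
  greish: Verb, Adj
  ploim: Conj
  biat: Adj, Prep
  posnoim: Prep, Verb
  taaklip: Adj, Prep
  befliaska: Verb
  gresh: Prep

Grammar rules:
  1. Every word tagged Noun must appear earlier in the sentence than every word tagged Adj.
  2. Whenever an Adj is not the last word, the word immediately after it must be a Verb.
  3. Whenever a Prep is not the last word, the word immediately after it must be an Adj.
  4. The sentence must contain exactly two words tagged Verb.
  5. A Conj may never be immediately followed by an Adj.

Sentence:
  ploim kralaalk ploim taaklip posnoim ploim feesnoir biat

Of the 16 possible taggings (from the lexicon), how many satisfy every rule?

Candidates per position — 1:ploim {Conj}; 2:kralaalk {Noun}; 3:ploim {Conj}; 4:taaklip {Adj,Prep}; 5:posnoim {Prep,Verb}; 6:ploim {Conj}; 7:feesnoir {Prep,Verb}; 8:biat {Adj,Prep}.
There are 16 candidate sequences in total.
Every candidate sequence violates at least one rule; no consistent tagging exists.
Count = 0.

0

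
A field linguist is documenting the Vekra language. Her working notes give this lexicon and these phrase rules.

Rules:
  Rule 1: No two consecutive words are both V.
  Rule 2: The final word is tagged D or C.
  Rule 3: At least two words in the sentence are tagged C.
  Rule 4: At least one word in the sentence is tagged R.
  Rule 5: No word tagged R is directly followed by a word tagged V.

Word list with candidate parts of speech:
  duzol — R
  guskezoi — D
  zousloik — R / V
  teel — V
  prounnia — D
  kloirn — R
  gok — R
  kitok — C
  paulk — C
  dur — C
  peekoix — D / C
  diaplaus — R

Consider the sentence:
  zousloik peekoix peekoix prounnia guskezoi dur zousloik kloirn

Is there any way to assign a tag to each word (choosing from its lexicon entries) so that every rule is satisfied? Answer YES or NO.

Candidates per position — 1:zousloik {R,V}; 2:peekoix {D,C}; 3:peekoix {D,C}; 4:prounnia {D}; 5:guskezoi {D}; 6:dur {C}; 7:zousloik {R,V}; 8:kloirn {R}.
Rule 2 cannot be satisfied by any choice of tags from the lexicon.
So there is no consistent tagging.

NO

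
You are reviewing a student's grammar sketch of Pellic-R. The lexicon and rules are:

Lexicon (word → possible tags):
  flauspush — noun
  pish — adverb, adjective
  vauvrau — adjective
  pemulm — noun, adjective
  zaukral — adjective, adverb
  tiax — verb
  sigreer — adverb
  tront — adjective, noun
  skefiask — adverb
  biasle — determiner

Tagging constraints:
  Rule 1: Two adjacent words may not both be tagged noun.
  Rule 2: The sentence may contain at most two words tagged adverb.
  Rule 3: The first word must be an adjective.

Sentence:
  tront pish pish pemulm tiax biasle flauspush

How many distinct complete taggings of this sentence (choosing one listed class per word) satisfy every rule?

Candidates per position — 1:tront {adjective,noun}; 2:pish {adverb,adjective}; 3:pish {adverb,adjective}; 4:pemulm {noun,adjective}; 5:tiax {verb}; 6:biasle {determiner}; 7:flauspush {noun}.
There are 16 candidate sequences in total.
Checking each against the rules leaves 8 sequences.
Count = 8.

8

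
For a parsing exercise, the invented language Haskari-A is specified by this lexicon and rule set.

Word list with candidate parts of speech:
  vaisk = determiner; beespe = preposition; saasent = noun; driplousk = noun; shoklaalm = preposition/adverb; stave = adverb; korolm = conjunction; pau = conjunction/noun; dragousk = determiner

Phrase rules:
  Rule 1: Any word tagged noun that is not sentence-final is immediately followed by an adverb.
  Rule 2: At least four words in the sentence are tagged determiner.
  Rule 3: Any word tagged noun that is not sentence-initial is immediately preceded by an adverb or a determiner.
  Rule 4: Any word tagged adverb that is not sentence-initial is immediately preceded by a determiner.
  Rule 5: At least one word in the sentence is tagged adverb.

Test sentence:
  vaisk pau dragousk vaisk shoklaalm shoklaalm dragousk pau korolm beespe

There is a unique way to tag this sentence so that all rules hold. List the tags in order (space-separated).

determiner conjunction determiner determiner adverb preposition determiner conjunction conjunction preposition

Candidates per position — 1:vaisk {determiner}; 2:pau {conjunction,noun}; 3:dragousk {determiner}; 4:vaisk {determiner}; 5:shoklaalm {preposition,adverb}; 6:shoklaalm {preposition,adverb}; 7:dragousk {determiner}; 8:pau {conjunction,noun}; 9:korolm {conjunction}; 10:beespe {preposition}.
At position 2, choosing noun makes rule 1 impossible to satisfy; hence conjunction.
At position 6, choosing adverb makes rule 4 impossible to satisfy; hence preposition.
At position 8, choosing noun makes rule 1 impossible to satisfy; hence conjunction.
At position 5, choosing preposition makes rule 5 impossible to satisfy; hence adverb.
That leaves exactly one tagging: determiner conjunction determiner determiner adverb preposition determiner conjunction conjunction preposition.
Checking: rule 1 satisfied; rule 2 satisfied; rule 3 satisfied; rule 4 satisfied; rule 5 satisfied.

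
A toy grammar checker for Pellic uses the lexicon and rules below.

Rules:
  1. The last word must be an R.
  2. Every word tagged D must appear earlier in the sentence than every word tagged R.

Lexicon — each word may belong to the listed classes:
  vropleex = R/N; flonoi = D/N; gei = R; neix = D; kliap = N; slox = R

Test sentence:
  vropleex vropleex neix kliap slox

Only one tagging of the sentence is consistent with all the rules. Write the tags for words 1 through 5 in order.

N N D N R

Candidates per position — 1:vropleex {R,N}; 2:vropleex {R,N}; 3:neix {D}; 4:kliap {N}; 5:slox {R}.
Position 1: tagging it R would leave rule 2 unsatisfiable, so it must be N.
Position 2: tagging it R would leave rule 2 unsatisfiable, so it must be N.
So the tagging must be: N N D N R.
Rule-by-rule: rule 1 satisfied; rule 2 satisfied.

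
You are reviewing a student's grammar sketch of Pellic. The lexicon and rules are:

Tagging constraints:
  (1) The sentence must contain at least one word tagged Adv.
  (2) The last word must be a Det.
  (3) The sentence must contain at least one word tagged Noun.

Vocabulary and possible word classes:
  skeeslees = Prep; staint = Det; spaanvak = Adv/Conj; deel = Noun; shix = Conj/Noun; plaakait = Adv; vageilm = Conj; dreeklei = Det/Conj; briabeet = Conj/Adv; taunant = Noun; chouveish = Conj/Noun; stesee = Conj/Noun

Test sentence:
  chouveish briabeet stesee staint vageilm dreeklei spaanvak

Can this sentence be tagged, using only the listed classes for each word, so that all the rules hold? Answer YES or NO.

Candidates per position — 1:chouveish {Conj,Noun}; 2:briabeet {Conj,Adv}; 3:stesee {Conj,Noun}; 4:staint {Det}; 5:vageilm {Conj}; 6:dreeklei {Det,Conj}; 7:spaanvak {Adv,Conj}.
Rule 2 cannot be satisfied by any choice of tags from the lexicon.
So there is no consistent tagging.

NO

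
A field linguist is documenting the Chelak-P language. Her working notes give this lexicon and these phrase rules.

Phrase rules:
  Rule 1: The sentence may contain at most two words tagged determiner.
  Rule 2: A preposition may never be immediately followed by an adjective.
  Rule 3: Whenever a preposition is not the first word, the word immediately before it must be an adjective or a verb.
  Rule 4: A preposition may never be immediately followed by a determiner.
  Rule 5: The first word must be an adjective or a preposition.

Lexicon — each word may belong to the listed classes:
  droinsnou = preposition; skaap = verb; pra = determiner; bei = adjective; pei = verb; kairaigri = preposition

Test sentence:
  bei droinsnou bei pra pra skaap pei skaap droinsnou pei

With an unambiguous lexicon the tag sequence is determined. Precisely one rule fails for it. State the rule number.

2

Fixed tagging: adjective preposition adjective determiner determiner verb verb verb preposition verb.
Rule check: R1 pass, R2 fail, R3 pass, R4 pass, R5 pass.
Only rule 2 fails.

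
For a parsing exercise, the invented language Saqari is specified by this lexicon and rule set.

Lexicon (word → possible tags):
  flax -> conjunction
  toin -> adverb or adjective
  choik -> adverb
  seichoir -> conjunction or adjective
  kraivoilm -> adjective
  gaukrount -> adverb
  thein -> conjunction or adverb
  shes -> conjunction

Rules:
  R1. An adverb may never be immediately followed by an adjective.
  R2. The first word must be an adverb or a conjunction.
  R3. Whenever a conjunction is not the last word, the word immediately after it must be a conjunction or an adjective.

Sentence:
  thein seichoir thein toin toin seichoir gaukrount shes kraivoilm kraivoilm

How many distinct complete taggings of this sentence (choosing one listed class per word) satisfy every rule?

Candidates per position — 1:thein {conjunction,adverb}; 2:seichoir {conjunction,adjective}; 3:thein {conjunction,adverb}; 4:toin {adverb,adjective}; 5:toin {adverb,adjective}; 6:seichoir {conjunction,adjective}; 7:gaukrount {adverb}; 8:shes {conjunction}; 9:kraivoilm {adjective}; 10:kraivoilm {adjective}.
There are 64 candidate sequences in total.
The sequences that satisfy every rule: conjunction conjunction conjunction adjective adjective adjective adverb conjunction adjective adjective; conjunction adjective conjunction adjective adjective adjective adverb conjunction adjective adjective; adverb conjunction conjunction adjective adjective adjective adverb conjunction adjective adjective.
Count = 3.

3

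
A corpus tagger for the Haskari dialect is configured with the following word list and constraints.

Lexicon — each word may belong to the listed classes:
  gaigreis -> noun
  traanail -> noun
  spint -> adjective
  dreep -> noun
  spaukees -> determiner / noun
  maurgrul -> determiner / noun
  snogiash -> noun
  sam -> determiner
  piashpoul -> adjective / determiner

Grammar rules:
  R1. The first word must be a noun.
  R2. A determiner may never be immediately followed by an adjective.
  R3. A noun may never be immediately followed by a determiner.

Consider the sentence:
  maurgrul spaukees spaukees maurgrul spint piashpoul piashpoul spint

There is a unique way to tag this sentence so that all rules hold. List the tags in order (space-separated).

noun noun noun noun adjective adjective adjective adjective

Candidates per position — 1:maurgrul {determiner,noun}; 2:spaukees {determiner,noun}; 3:spaukees {determiner,noun}; 4:maurgrul {determiner,noun}; 5:spint {adjective}; 6:piashpoul {adjective,determiner}; 7:piashpoul {adjective,determiner}; 8:spint {adjective}.
At position 1, choosing determiner makes rule 1 impossible to satisfy; hence noun.
At position 2, choosing determiner makes rule 3 impossible to satisfy; hence noun.
At position 3, choosing determiner makes rule 3 impossible to satisfy; hence noun.
At position 4, choosing determiner makes rule 2 impossible to satisfy; hence noun.
At position 6, choosing determiner makes rule 2 impossible to satisfy; hence adjective.
At position 7, choosing determiner makes rule 2 impossible to satisfy; hence adjective.
The unique satisfying tagging is: noun noun noun noun adjective adjective adjective adjective.
Verifying each rule — rule 1 satisfied; rule 2 satisfied; rule 3 satisfied.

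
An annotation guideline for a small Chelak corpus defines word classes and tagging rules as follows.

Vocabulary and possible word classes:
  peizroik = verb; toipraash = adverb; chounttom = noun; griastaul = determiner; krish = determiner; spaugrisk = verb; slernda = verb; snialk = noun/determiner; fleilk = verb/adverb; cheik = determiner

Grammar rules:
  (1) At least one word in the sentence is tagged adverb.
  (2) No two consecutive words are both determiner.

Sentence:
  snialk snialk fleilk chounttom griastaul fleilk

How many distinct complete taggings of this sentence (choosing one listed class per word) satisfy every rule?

9

Candidates per position — 1:snialk {noun,determiner}; 2:snialk {noun,determiner}; 3:fleilk {verb,adverb}; 4:chounttom {noun}; 5:griastaul {determiner}; 6:fleilk {verb,adverb}.
There are 16 candidate sequences in total.
Checking each against the rules leaves 9 sequences.
Count = 9.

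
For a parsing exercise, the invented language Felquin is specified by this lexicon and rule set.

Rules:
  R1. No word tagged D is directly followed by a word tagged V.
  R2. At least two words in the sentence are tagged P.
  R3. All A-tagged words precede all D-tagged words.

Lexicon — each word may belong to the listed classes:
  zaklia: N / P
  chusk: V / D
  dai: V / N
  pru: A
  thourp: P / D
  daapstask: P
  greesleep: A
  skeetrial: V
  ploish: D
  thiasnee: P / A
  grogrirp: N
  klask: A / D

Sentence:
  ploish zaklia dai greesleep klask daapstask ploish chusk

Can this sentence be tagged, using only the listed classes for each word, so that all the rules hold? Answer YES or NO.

Candidates per position — 1:ploish {D}; 2:zaklia {N,P}; 3:dai {V,N}; 4:greesleep {A}; 5:klask {A,D}; 6:daapstask {P}; 7:ploish {D}; 8:chusk {V,D}.
Rule 3 cannot be satisfied by any choice of tags from the lexicon.
So there is no consistent tagging.

NO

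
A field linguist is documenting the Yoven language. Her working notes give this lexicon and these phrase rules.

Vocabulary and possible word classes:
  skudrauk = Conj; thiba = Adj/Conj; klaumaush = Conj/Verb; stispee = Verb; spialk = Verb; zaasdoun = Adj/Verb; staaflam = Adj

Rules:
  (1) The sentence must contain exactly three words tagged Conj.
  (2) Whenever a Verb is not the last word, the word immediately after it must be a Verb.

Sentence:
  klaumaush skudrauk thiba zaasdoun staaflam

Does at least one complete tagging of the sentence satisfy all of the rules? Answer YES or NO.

Candidates per position — 1:klaumaush {Conj,Verb}; 2:skudrauk {Conj}; 3:thiba {Adj,Conj}; 4:zaasdoun {Adj,Verb}; 5:staaflam {Adj}.
One satisfying assignment: Conj Conj Conj Adj Adj.
Check: rule 1 ok; rule 2 ok.

YES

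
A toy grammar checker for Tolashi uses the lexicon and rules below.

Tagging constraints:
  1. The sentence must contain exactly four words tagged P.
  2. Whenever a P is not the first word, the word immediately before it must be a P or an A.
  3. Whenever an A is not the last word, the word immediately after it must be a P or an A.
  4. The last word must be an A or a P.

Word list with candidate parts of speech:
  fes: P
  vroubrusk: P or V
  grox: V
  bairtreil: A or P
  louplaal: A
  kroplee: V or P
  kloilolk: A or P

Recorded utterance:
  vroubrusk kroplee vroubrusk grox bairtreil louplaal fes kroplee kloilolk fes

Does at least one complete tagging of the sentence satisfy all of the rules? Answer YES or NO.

Candidates per position — 1:vroubrusk {P,V}; 2:kroplee {V,P}; 3:vroubrusk {P,V}; 4:grox {V}; 5:bairtreil {A,P}; 6:louplaal {A}; 7:fes {P}; 8:kroplee {V,P}; 9:kloilolk {A,P}; 10:fes {P}.
One satisfying assignment: P V V V A A P P A P.
Check: rule 1 holds; rule 2 holds; rule 3 holds; rule 4 holds.

YES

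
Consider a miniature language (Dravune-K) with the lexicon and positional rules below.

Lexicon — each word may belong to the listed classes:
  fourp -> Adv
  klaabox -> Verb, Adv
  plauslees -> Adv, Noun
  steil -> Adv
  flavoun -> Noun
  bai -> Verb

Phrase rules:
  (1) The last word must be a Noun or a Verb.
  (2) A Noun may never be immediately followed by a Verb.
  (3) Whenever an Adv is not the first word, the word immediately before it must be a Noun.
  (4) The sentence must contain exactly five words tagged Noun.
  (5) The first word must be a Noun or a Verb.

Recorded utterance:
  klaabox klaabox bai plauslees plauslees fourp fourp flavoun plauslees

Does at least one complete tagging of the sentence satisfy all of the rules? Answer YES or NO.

NO

Candidates per position — 1:klaabox {Verb,Adv}; 2:klaabox {Verb,Adv}; 3:bai {Verb}; 4:plauslees {Adv,Noun}; 5:plauslees {Adv,Noun}; 6:fourp {Adv}; 7:fourp {Adv}; 8:flavoun {Noun}; 9:plauslees {Adv,Noun}.
Rule 3 cannot be satisfied by any choice of tags from the lexicon.
So there is no consistent tagging.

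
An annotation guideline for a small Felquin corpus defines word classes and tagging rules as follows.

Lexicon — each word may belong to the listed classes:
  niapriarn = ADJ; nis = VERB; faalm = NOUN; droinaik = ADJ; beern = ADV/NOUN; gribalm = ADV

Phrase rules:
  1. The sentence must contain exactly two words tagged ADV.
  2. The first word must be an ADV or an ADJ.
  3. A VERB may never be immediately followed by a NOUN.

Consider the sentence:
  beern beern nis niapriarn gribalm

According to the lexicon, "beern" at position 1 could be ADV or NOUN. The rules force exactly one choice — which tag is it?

ADV

Candidates per position — 1:beern {ADV,NOUN}; 2:beern {ADV,NOUN}; 3:nis {VERB}; 4:niapriarn {ADJ}; 5:gribalm {ADV}.
Position 1: tagging it NOUN would leave rule 2 unsatisfiable, so it must be ADV.
Position 2: tagging it ADV would leave rule 1 unsatisfiable, so it must be NOUN.
That leaves exactly one tagging: ADV NOUN VERB ADJ ADV.
Rule-by-rule: rule 1 satisfied; rule 2 satisfied; rule 3 satisfied.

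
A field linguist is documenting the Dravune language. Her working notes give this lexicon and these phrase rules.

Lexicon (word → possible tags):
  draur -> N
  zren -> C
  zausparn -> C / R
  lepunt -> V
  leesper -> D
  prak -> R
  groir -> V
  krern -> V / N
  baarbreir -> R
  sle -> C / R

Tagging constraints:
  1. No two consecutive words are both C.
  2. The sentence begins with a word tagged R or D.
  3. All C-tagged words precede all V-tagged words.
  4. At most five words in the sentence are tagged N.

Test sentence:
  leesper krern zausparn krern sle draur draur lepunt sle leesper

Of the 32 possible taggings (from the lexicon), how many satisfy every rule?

8

Candidates per position — 1:leesper {D}; 2:krern {V,N}; 3:zausparn {C,R}; 4:krern {V,N}; 5:sle {C,R}; 6:draur {N}; 7:draur {N}; 8:lepunt {V}; 9:sle {C,R}; 10:leesper {D}.
There are 32 candidate sequences in total.
Checking each against the rules leaves 8 sequences.
Count = 8.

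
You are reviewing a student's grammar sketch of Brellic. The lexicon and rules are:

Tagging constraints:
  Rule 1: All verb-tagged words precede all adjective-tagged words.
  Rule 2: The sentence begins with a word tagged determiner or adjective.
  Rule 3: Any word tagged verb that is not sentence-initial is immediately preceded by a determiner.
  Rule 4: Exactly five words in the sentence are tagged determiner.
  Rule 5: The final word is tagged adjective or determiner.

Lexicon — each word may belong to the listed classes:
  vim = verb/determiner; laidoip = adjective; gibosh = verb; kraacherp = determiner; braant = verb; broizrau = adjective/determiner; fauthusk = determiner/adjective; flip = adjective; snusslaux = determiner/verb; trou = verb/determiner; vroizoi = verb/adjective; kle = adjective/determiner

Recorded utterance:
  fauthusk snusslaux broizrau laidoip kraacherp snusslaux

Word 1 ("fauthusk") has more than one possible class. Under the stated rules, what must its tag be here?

Candidates per position — 1:fauthusk {determiner,adjective}; 2:snusslaux {determiner,verb}; 3:broizrau {adjective,determiner}; 4:laidoip {adjective}; 5:kraacherp {determiner}; 6:snusslaux {determiner,verb}.
If word 1 were adjective, no tagging could satisfy rule 4; so word 1 is determiner.
If word 2 were verb, no tagging could satisfy rule 4; so word 2 is determiner.
If word 3 were adjective, no tagging could satisfy rule 4; so word 3 is determiner.
If word 6 were verb, no tagging could satisfy rule 1; so word 6 is determiner.
That leaves exactly one tagging: determiner determiner determiner adjective determiner determiner.
Rule-by-rule: rule 1 holds; rule 2 holds; rule 3 holds; rule 4 holds; rule 5 holds.

determiner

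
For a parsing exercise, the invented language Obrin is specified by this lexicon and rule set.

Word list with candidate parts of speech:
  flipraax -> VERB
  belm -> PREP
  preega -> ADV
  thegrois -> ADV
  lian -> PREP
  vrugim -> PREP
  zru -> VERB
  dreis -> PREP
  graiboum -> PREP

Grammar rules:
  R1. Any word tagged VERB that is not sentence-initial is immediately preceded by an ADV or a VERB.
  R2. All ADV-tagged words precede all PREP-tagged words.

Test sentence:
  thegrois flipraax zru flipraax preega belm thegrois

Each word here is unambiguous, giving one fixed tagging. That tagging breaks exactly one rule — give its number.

2

Fixed tagging: ADV VERB VERB VERB ADV PREP ADV.
Rule check: R1 pass, R2 fail.
Only rule 2 fails.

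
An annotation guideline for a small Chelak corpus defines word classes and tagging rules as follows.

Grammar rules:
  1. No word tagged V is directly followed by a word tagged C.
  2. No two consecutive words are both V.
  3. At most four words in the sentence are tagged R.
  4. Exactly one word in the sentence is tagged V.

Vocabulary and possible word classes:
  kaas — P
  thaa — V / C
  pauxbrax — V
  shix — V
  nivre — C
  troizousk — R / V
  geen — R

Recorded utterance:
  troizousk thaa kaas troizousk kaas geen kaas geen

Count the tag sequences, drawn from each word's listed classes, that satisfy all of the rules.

Candidates per position — 1:troizousk {R,V}; 2:thaa {V,C}; 3:kaas {P}; 4:troizousk {R,V}; 5:kaas {P}; 6:geen {R}; 7:kaas {P}; 8:geen {R}.
There are 8 candidate sequences in total.
The sequences that satisfy every rule: R V P R P R P R; R C P V P R P R.
Count = 2.

2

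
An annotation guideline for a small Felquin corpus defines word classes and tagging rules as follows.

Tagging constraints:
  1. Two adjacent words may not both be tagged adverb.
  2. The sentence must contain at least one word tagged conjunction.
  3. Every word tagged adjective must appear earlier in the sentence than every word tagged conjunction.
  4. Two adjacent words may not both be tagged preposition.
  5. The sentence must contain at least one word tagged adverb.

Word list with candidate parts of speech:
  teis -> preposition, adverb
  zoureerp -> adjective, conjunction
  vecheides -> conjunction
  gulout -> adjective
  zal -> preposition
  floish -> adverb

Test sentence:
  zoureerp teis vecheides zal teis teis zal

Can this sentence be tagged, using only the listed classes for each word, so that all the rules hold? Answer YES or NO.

Candidates per position — 1:zoureerp {adjective,conjunction}; 2:teis {preposition,adverb}; 3:vecheides {conjunction}; 4:zal {preposition}; 5:teis {preposition,adverb}; 6:teis {preposition,adverb}; 7:zal {preposition}.
Every candidate sequence violates at least one rule; no consistent tagging exists.

NO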